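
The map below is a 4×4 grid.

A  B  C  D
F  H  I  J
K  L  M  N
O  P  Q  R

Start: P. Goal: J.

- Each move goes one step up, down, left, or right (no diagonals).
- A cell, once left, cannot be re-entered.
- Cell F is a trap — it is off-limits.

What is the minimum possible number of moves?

The Manhattan distance from P to J is |4−2| + |2−4| = 4, so at least 4 moves are needed.
A route of 4 moves achieves this: P → L → H → I → J.
Since 4 matches the lower bound, it is optimal.

4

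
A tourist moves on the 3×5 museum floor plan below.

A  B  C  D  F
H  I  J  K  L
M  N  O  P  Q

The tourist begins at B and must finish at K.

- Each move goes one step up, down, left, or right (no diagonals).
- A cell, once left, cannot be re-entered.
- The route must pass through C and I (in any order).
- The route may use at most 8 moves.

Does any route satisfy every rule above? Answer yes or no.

One route that works: B → I → J → C → D → K.

yes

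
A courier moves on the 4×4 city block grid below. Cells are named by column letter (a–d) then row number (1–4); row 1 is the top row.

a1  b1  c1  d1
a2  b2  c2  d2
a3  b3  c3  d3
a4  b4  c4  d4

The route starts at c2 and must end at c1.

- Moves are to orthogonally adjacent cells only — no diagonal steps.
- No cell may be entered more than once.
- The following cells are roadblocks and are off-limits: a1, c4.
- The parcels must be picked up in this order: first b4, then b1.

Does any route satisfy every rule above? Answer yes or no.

yes

One route that works: c2 → c3 → b3 → b4 → a4 → a3 → a2 → b2 → b1 → c1.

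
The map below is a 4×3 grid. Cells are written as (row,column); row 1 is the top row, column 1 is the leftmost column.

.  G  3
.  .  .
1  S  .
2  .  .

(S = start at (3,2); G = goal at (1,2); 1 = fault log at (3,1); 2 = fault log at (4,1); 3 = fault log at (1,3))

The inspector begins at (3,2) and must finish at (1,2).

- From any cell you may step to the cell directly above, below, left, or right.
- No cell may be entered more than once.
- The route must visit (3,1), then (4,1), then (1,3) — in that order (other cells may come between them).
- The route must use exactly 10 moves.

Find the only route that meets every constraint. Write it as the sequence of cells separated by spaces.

(3,2) (2,2) (2,1) (3,1) (4,1) (4,2) (4,3) (3,3) (2,3) (1,3) (1,2)

The waypoints must appear in the order (3,1), (4,1), (1,3), with no cell reused.
Route from (3,2): up to (2,2), left to (2,1), 2× down (reaching (4,1)), 2× right (reaching (4,3)), 3× up (reaching (1,3)), left to (1,2) — 10 moves in all.
Check: order respected (1 at step 3, 2 at step 4, 3 at step 9); 10 moves as required.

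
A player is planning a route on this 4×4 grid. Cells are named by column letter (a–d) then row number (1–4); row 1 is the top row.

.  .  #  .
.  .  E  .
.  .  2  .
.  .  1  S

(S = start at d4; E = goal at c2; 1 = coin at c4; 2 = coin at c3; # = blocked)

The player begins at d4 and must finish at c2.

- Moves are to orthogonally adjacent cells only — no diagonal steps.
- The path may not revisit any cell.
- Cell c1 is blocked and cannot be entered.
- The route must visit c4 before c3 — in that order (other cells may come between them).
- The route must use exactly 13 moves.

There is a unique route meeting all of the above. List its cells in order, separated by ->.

The waypoints must appear in the order c4, c3, with no cell reused.
Route from d4: left 3 to a4, up 3 to a1, right 1 to b1, down 2 to b3, right 2 to d3, up 1 to d2, left 1 to c2 — 13 moves in all.
Check: order respected (1 at step 1, 2 at step 10); 13 moves as required.

d4 -> c4 -> b4 -> a4 -> a3 -> a2 -> a1 -> b1 -> b2 -> b3 -> c3 -> d3 -> d2 -> c2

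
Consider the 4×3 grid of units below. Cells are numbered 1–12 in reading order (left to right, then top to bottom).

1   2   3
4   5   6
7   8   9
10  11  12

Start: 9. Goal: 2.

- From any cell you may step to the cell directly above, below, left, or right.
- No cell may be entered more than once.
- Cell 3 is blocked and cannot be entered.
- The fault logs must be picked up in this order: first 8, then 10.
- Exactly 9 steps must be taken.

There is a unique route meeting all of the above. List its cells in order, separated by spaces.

The waypoints must appear in the order 8, 10, with no cell reused.
Route from 9: up to 6, left to 5, 2× down (reaching 11), left to 10, 3× up (reaching 1), right to 2 — 9 moves in all.
Check: order respected (8 at step 3, 10 at step 5); 9 moves as required.

9 6 5 8 11 10 7 4 1 2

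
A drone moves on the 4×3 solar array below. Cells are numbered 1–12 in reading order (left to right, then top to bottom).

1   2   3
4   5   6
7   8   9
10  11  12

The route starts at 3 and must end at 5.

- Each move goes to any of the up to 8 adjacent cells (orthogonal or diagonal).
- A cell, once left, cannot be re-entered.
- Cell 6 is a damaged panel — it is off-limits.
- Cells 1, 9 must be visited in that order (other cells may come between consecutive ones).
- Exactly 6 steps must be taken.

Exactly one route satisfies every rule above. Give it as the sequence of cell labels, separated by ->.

3 -> 2 -> 1 -> 4 -> 8 -> 9 -> 5

The waypoints must appear in the order 1, 9, with no cell reused.
Route from 3: left 2 to 1, down 1 to 4, down-right 1 to 8, right 1 to 9, up-left 1 to 5 — 6 moves in all.
Check: order respected (1 at step 2, 9 at step 5); 6 moves as required.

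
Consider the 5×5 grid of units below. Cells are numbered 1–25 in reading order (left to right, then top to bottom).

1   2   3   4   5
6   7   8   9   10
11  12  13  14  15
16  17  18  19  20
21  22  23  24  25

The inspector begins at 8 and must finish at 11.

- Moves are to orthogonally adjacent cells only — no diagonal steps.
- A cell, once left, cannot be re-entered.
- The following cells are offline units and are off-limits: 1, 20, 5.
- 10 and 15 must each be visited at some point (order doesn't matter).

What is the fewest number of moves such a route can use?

Any route passes through 10 and 15 in some order between 8 and 11. Summing Manhattan distances along each leg and taking the cheapest ordering (8 → 10 → 15 → 11) gives a lower bound of 2 + 1 + 4 = 7 moves.
A route of 7 moves achieves this: 8 → 9 → 10 → 15 → 14 → 13 → 12 → 11.
Since 7 matches the lower bound, it is optimal.

7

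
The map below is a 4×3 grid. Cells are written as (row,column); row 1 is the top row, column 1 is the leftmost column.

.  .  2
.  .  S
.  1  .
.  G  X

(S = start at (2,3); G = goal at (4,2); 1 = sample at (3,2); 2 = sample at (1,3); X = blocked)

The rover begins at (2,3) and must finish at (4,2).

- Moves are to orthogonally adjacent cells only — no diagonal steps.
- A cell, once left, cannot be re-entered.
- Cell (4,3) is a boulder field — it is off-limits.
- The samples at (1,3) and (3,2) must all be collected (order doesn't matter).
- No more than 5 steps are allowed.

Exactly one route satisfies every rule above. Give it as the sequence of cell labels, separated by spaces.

The 5-move cap with required stops at (1,3), (3,2) leaves no slack for detours.
Route from (2,3): up to (1,3), left to (1,2), 3× down (reaching (4,2)) — 5 moves in all.
Check: all required cells visited; 5 ≤ 5 moves.

(2,3) (1,3) (1,2) (2,2) (3,2) (4,2)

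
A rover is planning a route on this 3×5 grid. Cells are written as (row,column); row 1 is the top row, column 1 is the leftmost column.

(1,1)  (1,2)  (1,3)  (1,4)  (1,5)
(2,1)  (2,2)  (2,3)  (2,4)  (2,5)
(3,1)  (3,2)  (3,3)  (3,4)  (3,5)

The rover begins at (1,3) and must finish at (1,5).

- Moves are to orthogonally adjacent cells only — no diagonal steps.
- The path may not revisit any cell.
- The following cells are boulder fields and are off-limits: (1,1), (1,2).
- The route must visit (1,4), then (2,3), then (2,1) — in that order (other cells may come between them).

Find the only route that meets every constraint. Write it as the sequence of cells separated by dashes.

The waypoints must appear in the order (1,4), (2,3), (2,1), with no cell reused.
Route from (1,3): right 1 to (1,4), down 1 to (2,4), left 3 to (2,1), down 1 to (3,1), right 4 to (3,5), up 2 to (1,5) — 12 moves in all.
Check: order respected ((1,4) at step 1, (2,3) at step 3, (2,1) at step 5).

(1,3) - (1,4) - (2,4) - (2,3) - (2,2) - (2,1) - (3,1) - (3,2) - (3,3) - (3,4) - (3,5) - (2,5) - (1,5)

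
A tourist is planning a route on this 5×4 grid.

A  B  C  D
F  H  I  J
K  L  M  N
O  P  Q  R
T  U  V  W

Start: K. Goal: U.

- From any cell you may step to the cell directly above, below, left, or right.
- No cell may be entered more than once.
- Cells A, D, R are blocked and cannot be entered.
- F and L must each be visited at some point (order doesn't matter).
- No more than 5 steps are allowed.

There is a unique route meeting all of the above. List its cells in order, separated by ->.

Any route must reach F and L and still end at U within 5 moves, so the order of the required stops is forced.
Route from K: up to F, right to H, 3× down (reaching U) — 5 moves in all.
Check: all required cells visited; 5 ≤ 5 moves.

K -> F -> H -> L -> P -> U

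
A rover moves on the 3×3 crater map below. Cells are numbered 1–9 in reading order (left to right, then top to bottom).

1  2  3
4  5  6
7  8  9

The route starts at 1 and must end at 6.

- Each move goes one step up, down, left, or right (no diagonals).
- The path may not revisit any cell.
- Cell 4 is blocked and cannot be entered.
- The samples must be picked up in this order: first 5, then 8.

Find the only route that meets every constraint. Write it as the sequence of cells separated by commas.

1, 2, 5, 8, 9, 6

The waypoints must appear in the order 5, 8, with no cell reused.
Route from 1: right to 2, 2× down (reaching 8), right to 9, up to 6 — 5 moves in all.
Check: order respected (5 at step 2, 8 at step 3).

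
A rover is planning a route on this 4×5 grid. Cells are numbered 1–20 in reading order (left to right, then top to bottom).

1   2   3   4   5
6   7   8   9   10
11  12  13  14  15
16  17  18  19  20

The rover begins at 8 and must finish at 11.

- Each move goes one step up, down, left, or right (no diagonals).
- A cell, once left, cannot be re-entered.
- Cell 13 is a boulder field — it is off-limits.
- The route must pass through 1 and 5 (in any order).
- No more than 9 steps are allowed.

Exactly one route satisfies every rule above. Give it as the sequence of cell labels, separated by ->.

8 -> 9 -> 10 -> 5 -> 4 -> 3 -> 2 -> 1 -> 6 -> 11

Any route must reach 1 and 5 and still end at 11 within 9 moves, so the order of the required stops is forced.
Route from 8: 2× right (reaching 10), up to 5, 4× left (reaching 1), 2× down (reaching 11) — 9 moves in all.
Check: all required cells visited; 9 ≤ 9 moves.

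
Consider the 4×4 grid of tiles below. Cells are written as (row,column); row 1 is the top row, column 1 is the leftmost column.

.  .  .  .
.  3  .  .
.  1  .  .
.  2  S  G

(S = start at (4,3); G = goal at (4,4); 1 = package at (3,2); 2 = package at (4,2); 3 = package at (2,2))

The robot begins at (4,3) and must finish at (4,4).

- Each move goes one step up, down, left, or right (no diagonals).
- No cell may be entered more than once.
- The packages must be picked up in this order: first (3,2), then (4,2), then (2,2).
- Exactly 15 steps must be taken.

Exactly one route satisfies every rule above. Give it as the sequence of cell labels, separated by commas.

The waypoints must appear in the order (3,2), (4,2), (2,2), with no cell reused.
Route from (4,3): up to (3,3), left to (3,2), down to (4,2), left to (4,1), 3× up (reaching (1,1)), right to (1,2), down to (2,2), right to (2,3), up to (1,3), right to (1,4), 3× down (reaching (4,4)) — 15 moves in all.
Check: order respected (1 at step 2, 2 at step 3, 3 at step 9); 15 moves as required.

(4,3), (3,3), (3,2), (4,2), (4,1), (3,1), (2,1), (1,1), (1,2), (2,2), (2,3), (1,3), (1,4), (2,4), (3,4), (4,4)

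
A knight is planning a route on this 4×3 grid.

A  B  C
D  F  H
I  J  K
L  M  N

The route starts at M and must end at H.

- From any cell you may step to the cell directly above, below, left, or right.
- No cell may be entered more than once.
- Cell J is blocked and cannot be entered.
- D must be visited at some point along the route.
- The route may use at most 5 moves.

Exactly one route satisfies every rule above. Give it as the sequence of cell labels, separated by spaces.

The 5-move cap with required stops at D leaves no slack for detours.
Route from M: left 1 to L, up 2 to D, right 2 to H — 5 moves in all.
Check: all required cells visited; 5 ≤ 5 moves.

M L I D F H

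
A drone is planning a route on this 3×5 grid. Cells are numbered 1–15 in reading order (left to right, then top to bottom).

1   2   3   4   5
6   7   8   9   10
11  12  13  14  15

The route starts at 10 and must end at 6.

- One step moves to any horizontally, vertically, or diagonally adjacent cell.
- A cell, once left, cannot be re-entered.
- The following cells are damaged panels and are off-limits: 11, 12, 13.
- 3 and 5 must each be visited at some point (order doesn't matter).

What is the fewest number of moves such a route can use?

5

Any route passes through 3 and 5 in some order between 10 and 6. Summing Chebyshev distances along each leg and taking the cheapest ordering (10 → 5 → 3 → 6) gives a lower bound of 1 + 2 + 2 = 5 moves.
A route of 5 moves achieves this: 10 → 5 → 4 → 3 → 2 → 6.
Since 5 matches the lower bound, it is optimal.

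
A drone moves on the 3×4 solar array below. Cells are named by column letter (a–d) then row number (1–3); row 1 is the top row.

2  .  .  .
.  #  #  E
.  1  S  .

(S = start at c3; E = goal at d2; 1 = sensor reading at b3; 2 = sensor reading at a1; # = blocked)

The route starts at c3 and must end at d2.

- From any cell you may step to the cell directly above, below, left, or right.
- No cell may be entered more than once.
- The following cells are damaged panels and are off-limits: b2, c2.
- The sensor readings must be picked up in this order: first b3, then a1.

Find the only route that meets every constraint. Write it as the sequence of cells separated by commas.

c3, b3, a3, a2, a1, b1, c1, d1, d2

The waypoints must appear in the order b3, a1, with no cell reused.
Route from c3: 2× left (reaching a3), 2× up (reaching a1), 3× right (reaching d1), down to d2 — 8 moves in all.
Check: order respected (1 at step 1, 2 at step 4).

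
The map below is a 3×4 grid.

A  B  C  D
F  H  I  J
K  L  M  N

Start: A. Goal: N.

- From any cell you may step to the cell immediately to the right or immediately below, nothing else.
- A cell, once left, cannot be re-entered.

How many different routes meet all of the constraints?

A right/down-only route from A to N makes exactly 2 down-moves and 3 right-moves in some order.
With no other constraints that would be C(5,2) = 10 routes.
That gives 10 routes.

10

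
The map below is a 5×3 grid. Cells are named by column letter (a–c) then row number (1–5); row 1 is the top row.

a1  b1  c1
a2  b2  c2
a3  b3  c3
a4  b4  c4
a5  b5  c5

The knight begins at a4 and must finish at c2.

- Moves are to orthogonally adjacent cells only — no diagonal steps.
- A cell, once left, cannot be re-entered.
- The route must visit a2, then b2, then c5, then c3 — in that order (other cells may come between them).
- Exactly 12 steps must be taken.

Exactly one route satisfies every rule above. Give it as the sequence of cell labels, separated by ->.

a4 -> a3 -> a2 -> a1 -> b1 -> b2 -> b3 -> b4 -> b5 -> c5 -> c4 -> c3 -> c2

The waypoints must appear in the order a2, b2, c5, c3, with no cell reused.
Route from a4: 3× up (reaching a1), right to b1, 4× down (reaching b5), right to c5, 3× up (reaching c2) — 12 moves in all.
Check: order respected (a2 at step 2, b2 at step 5, c5 at step 9, c3 at step 11); 12 moves as required.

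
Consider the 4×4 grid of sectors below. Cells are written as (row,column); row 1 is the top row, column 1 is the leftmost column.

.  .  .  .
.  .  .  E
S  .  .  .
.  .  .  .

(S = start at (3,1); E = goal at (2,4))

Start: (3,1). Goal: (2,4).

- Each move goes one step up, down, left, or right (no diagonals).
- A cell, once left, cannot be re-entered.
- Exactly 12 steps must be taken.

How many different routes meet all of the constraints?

Need simple routes of exactly 12 moves from (3,1) to (2,4) (Manhattan distance 4, so 4 moves are spent on a detour and 4 undoing it).
Branch systematically from the start, pruning whenever the remaining move budget drops below the Manhattan distance to (2,4) or differs from it in parity. Grouping the completions by first move — via (2,1): 9; via (4,1): 10; via (3,2): 3 — and summing: 9 + 10 + 3 = 22.
That gives 22 routes.

22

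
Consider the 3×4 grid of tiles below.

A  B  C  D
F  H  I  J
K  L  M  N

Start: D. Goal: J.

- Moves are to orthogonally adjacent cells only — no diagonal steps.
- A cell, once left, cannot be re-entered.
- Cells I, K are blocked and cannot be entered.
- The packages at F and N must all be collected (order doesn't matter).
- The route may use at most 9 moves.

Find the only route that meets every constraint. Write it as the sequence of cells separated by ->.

The 9-move cap with required stops at F, N leaves no slack for detours.
Route from D: left 3 to A, down 1 to F, right 1 to H, down 1 to L, right 2 to N, up 1 to J — 9 moves in all.
Check: all required cells visited; 9 ≤ 9 moves.

D -> C -> B -> A -> F -> H -> L -> M -> N -> J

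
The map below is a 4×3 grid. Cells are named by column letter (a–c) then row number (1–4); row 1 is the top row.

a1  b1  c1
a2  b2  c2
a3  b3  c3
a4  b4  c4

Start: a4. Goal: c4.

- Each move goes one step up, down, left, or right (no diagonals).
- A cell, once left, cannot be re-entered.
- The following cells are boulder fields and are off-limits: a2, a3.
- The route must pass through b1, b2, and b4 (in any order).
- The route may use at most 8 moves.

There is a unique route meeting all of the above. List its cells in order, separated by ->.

a4 -> b4 -> b3 -> b2 -> b1 -> c1 -> c2 -> c3 -> c4

The 8-move cap with required stops at b1, b2, b4 leaves no slack for detours.
Route from a4: right 1 to b4, up 3 to b1, right 1 to c1, down 3 to c4 — 8 moves in all.
Check: all required cells visited; 8 ≤ 8 moves.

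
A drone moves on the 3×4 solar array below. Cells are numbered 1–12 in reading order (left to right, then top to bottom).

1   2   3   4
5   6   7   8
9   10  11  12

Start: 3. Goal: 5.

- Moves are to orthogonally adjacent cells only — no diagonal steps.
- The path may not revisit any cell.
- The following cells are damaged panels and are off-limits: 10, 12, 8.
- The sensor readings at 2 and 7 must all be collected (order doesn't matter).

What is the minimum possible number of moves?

5

Any route passes through 2 and 7 in some order between 3 and 5. Summing Manhattan distances along each leg and taking the cheapest ordering (3 → 2 → 7 → 5) gives a lower bound of 1 + 2 + 2 = 5 moves.
A route of 5 moves achieves this: 3 → 7 → 6 → 2 → 1 → 5.
Since 5 matches the lower bound, it is optimal.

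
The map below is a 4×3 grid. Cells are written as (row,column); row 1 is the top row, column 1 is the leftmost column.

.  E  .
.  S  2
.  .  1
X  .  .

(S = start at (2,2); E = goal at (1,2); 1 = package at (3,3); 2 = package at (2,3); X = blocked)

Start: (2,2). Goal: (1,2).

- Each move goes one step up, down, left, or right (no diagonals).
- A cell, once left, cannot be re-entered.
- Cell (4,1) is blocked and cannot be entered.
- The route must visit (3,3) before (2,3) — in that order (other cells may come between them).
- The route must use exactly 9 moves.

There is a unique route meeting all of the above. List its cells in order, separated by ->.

The waypoints must appear in the order (3,3), (2,3), with no cell reused.
Route from (2,2): left 1 to (2,1), down 1 to (3,1), right 1 to (3,2), down 1 to (4,2), right 1 to (4,3), up 3 to (1,3), left 1 to (1,2) — 9 moves in all.
Check: order respected (1 at step 6, 2 at step 7); 9 moves as required.

(2,2) -> (2,1) -> (3,1) -> (3,2) -> (4,2) -> (4,3) -> (3,3) -> (2,3) -> (1,3) -> (1,2)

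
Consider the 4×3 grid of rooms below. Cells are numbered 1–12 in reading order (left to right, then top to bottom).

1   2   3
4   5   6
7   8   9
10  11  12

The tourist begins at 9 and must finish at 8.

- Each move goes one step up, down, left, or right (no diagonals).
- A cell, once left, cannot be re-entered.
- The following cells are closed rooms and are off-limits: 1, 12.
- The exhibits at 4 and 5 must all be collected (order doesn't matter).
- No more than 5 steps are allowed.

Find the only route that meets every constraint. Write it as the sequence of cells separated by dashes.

9 - 6 - 5 - 4 - 7 - 8

The budget equals the shortest possible length, so every move has to be on a shortest route through the required cells.
Route from 9: up 1 to 6, left 2 to 4, down 1 to 7, right 1 to 8 — 5 moves in all.
Check: all required cells visited; 5 ≤ 5 moves.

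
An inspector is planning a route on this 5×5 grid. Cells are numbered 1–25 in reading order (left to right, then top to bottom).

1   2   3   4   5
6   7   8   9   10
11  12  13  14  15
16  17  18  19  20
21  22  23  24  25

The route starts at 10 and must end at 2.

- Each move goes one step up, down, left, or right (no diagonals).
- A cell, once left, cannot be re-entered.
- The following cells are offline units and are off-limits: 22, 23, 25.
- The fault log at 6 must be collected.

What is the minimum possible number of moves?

6

Any route passes through 6 somewhere between 10 and 2. Summing Manhattan distances along the two legs (10 → 6 → 2) gives a lower bound of 4 + 2 = 6 moves.
A route of 6 moves achieves this: 10 → 9 → 8 → 7 → 6 → 1 → 2.
Since 6 matches the lower bound, it is optimal.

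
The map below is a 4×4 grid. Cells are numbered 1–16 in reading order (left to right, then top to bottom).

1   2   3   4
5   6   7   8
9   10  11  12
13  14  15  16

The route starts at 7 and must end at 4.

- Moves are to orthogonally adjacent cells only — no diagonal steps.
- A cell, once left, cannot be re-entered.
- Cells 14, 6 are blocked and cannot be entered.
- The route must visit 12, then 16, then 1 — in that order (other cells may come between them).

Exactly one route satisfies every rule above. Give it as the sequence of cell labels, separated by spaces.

The waypoints must appear in the order 12, 16, 1, with no cell reused.
Route from 7: right to 8, 2× down (reaching 16), left to 15, up to 11, 2× left (reaching 9), 2× up (reaching 1), 3× right (reaching 4) — 12 moves in all.
Check: order respected (12 at step 2, 16 at step 3, 1 at step 9).

7 8 12 16 15 11 10 9 5 1 2 3 4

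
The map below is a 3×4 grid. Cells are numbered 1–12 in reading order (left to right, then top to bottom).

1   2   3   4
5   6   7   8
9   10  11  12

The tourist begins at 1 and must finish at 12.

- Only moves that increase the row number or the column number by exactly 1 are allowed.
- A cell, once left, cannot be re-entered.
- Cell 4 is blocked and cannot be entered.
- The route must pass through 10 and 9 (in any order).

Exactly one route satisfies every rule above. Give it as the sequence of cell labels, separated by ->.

Moves only go right or down, so the column and row indices never decrease.
Route from 1: 2× down (reaching 9), 3× right (reaching 12) — 5 moves in all.
Check: all required cells visited.

1 -> 5 -> 9 -> 10 -> 11 -> 12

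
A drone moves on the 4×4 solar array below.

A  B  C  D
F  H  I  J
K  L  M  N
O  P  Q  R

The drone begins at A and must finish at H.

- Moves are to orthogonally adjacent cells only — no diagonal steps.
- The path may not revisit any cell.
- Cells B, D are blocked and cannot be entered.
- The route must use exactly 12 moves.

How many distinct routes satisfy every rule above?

2

Need simple routes of exactly 12 moves from A to H (Manhattan distance 2, so 5 moves are spent on a detour and 5 undoing it).
Enumerating: A F K O P L M Q R N J I H | A F K O P Q R N J I M L H.
That gives 2 routes.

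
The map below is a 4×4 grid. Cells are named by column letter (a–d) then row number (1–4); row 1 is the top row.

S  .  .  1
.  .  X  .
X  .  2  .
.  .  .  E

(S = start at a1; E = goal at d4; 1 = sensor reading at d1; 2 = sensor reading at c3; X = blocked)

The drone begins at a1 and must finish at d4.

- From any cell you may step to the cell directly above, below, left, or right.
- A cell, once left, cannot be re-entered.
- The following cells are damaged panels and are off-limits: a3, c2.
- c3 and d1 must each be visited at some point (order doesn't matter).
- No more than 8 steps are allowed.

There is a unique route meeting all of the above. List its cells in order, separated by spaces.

a1 b1 c1 d1 d2 d3 c3 c4 d4

The budget equals the shortest possible length, so every move has to be on a shortest route through the required cells.
Route from a1: right 3 to d1, down 2 to d3, left 1 to c3, down 1 to c4, right 1 to d4 — 8 moves in all.
Check: all required cells visited; 8 ≤ 8 moves.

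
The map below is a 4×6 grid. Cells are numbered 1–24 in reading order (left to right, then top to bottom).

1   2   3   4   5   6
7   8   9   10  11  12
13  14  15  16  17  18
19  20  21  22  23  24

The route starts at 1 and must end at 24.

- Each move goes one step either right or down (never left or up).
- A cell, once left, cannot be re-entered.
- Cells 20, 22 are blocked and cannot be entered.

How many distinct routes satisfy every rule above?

36

A right/down-only route from 1 to 24 makes exactly 3 down-moves and 5 right-moves in some order.
With no other constraints that would be C(8,3) = 56 routes.
Subtract routes through each blocked cell (inclusion–exclusion for overlaps): − through 20: 4 − through 22: 20 + through 20&22: 4 → 36.
That gives 36 routes.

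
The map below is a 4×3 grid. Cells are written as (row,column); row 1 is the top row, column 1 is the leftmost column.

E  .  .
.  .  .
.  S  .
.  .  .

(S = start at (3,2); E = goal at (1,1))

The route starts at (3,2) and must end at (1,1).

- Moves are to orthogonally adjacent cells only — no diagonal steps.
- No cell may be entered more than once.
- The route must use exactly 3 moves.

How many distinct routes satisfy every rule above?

3

Need simple routes of exactly 3 moves from (3,2) to (1,1) (Manhattan distance 3, so 0 moves are spent on a detour and 0 undoing it).
Enumerating: (3,2) (2,2) (1,2) (1,1) | (3,2) (2,2) (2,1) (1,1) | (3,2) (3,1) (2,1) (1,1).
That gives 3 routes.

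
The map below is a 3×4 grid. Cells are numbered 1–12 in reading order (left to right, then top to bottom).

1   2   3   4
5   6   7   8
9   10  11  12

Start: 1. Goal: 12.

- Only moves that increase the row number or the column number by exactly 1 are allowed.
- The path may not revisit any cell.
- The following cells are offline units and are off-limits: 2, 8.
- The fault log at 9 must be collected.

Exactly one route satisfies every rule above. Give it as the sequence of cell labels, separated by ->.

Moves only go right or down, so the column and row indices never decrease.
Route from 1: down 2 to 9, right 3 to 12 — 5 moves in all.
Check: all required cells visited.

1 -> 5 -> 9 -> 10 -> 11 -> 12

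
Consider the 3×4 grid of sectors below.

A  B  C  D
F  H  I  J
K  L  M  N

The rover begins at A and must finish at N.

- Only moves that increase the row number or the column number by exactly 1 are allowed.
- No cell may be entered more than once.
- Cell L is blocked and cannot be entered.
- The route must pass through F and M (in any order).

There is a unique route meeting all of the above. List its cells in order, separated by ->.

A -> F -> H -> I -> M -> N

Moves only go right or down, so the column and row indices never decrease.
Route from A: down to F, 2× right (reaching I), down to M, right to N — 5 moves in all.
Check: all required cells visited.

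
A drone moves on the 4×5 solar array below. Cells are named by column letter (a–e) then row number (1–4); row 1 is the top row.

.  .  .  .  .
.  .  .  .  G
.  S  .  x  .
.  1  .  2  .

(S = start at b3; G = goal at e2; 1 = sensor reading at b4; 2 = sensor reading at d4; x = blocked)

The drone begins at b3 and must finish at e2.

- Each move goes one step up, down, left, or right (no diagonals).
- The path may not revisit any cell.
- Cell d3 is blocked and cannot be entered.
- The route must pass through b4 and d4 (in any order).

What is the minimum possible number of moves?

Any route passes through b4 and d4 in some order between b3 and e2. Summing Manhattan distances along each leg and taking the cheapest ordering (b3 → b4 → d4 → e2) gives a lower bound of 1 + 2 + 3 = 6 moves.
A route of 6 moves achieves this: b3 → b4 → c4 → d4 → e4 → e3 → e2.
Since 6 matches the lower bound, it is optimal.

6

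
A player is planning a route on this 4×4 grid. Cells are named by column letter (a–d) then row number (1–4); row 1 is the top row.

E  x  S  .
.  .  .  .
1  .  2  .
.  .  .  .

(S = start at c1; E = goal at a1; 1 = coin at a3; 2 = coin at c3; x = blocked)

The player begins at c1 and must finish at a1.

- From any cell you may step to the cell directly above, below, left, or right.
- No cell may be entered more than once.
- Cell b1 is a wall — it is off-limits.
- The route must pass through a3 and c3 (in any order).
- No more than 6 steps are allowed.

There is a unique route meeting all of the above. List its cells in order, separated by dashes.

The budget equals the shortest possible length, so every move has to be on a shortest route through the required cells.
Route from c1: down 2 to c3, left 2 to a3, up 2 to a1 — 6 moves in all.
Check: all required cells visited; 6 ≤ 6 moves.

c1 - c2 - c3 - b3 - a3 - a2 - a1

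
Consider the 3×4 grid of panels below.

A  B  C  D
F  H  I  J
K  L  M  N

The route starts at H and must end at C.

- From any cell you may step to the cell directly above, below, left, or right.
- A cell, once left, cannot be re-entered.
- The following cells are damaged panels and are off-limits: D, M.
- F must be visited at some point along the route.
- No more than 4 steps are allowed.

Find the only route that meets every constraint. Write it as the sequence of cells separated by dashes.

The budget equals the shortest possible length, so every move has to be on a shortest route through the required cells.
Route from H: left to F, up to A, 2× right (reaching C) — 4 moves in all.
Check: all required cells visited; 4 ≤ 4 moves.

H - F - A - B - C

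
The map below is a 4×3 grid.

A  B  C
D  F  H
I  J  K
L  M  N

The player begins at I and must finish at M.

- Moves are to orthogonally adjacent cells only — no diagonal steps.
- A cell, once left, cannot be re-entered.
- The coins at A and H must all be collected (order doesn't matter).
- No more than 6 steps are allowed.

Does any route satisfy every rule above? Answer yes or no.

Even ignoring the no-revisit rule, getting from I to M, taking the cheapest ordering I → A → H → M needs at least 2 + 3 + 3 = 8 moves (Manhattan distance per leg), which exceeds the 6-move limit.

no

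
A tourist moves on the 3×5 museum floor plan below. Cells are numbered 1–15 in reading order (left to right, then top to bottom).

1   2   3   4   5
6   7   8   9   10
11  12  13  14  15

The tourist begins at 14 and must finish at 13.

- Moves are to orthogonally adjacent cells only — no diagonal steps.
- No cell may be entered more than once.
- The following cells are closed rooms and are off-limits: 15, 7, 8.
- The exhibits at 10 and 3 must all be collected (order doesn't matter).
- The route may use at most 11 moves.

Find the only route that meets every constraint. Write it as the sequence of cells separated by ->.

The budget equals the shortest possible length, so every move has to be on a shortest route through the required cells.
Route from 14: up to 9, right to 10, up to 5, 4× left (reaching 1), 2× down (reaching 11), 2× right (reaching 13) — 11 moves in all.
Check: all required cells visited; 11 ≤ 11 moves.

14 -> 9 -> 10 -> 5 -> 4 -> 3 -> 2 -> 1 -> 6 -> 11 -> 12 -> 13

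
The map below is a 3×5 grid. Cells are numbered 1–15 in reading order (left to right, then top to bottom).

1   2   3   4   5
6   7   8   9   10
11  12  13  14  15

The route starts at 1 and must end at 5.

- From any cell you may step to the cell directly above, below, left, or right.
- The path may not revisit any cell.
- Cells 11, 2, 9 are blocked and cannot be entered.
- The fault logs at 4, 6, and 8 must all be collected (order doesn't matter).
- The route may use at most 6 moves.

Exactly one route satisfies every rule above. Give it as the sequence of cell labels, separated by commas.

The budget equals the shortest possible length, so every move has to be on a shortest route through the required cells.
Route from 1: down to 6, 2× right (reaching 8), up to 3, 2× right (reaching 5) — 6 moves in all.
Check: all required cells visited; 6 ≤ 6 moves.

1, 6, 7, 8, 3, 4, 5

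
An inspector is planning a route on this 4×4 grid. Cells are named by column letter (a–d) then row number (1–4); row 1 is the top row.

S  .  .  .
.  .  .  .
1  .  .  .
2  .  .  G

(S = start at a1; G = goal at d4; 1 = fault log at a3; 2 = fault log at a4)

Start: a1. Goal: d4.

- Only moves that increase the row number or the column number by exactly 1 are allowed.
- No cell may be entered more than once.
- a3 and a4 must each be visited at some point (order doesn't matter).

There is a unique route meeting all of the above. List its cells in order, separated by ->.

a1 -> a2 -> a3 -> a4 -> b4 -> c4 -> d4

Moves only go right or down, so the column and row indices never decrease.
Route from a1: 3× down (reaching a4), 3× right (reaching d4) — 6 moves in all.
Check: all required cells visited.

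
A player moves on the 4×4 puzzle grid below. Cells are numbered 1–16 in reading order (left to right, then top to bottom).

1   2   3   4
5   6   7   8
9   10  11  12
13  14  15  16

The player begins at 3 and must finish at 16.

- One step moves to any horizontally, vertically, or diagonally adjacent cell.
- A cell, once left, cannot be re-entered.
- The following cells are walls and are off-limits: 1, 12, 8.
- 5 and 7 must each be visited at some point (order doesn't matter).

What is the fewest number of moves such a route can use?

Any route passes through 5 and 7 in some order between 3 and 16. Summing Chebyshev distances along each leg and taking the cheapest ordering (3 → 5 → 7 → 16) gives a lower bound of 2 + 2 + 2 = 6 moves.
A route of 6 moves achieves this: 3 → 2 → 5 → 6 → 7 → 11 → 16.
Since 6 matches the lower bound, it is optimal.

6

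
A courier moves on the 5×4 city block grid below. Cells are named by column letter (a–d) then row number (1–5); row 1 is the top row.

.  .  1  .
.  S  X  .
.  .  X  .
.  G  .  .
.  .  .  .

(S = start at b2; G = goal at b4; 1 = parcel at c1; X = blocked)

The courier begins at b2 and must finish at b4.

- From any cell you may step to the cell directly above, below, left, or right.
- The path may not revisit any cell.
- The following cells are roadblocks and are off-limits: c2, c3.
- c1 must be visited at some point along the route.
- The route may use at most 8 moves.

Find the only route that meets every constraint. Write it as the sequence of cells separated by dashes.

The budget equals the shortest possible length, so every move has to be on a shortest route through the required cells.
Route from b2: up 1 to b1, right 2 to d1, down 3 to d4, left 2 to b4 — 8 moves in all.
Check: all required cells visited; 8 ≤ 8 moves.

b2 - b1 - c1 - d1 - d2 - d3 - d4 - c4 - b4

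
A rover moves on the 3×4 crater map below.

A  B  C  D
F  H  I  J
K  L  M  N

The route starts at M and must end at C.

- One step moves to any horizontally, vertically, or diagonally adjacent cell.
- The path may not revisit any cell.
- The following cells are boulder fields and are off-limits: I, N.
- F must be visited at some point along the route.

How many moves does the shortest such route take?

Any route passes through F somewhere between M and C. Summing Chebyshev distances along the two legs (M → F → C) gives a lower bound of 2 + 2 = 4 moves.
A route of 4 moves achieves this: M → H → F → B → C.
Since 4 matches the lower bound, it is optimal.

4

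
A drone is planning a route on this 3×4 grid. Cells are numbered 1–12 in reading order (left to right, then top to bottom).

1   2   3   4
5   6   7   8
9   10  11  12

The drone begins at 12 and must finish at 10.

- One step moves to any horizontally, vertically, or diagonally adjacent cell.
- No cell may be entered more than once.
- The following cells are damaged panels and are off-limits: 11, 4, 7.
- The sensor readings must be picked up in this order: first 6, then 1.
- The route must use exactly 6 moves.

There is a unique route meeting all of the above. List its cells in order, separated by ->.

12 -> 8 -> 3 -> 6 -> 1 -> 5 -> 10

The waypoints must appear in the order 6, 1, with no cell reused.
Route from 12: up to 8, up-left to 3, down-left to 6, up-left to 1, down to 5, down-right to 10 — 6 moves in all.
Check: order respected (6 at step 3, 1 at step 4); 6 moves as required.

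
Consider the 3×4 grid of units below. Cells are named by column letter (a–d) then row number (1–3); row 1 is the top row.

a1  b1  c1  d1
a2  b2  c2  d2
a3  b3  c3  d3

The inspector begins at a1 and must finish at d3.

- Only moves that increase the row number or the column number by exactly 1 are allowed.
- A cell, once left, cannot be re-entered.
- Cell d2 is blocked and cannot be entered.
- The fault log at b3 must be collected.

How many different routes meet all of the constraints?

3

A right/down-only route from a1 to d3 makes exactly 2 down-moves and 3 right-moves in some order.
With no other constraints that would be C(5,2) = 10 routes.
Split at b3 and multiply the segment counts (each segment already excludes blocked cells): a1→b3: 3; b3→d3: 1; product = 3.
That gives 3 routes.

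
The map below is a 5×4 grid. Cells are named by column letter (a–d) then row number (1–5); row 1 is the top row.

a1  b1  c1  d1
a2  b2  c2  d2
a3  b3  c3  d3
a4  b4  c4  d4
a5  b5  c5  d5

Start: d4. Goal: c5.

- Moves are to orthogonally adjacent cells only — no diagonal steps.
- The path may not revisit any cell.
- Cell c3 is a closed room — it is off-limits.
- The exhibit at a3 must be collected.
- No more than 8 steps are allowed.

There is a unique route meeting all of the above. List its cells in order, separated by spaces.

Any route must reach a3 and still end at c5 within 8 moves, so the order of the required stops is forced.
Route from d4: 2× left (reaching b4), up to b3, left to a3, 2× down (reaching a5), 2× right (reaching c5) — 8 moves in all.
Check: all required cells visited; 8 ≤ 8 moves.

d4 c4 b4 b3 a3 a4 a5 b5 c5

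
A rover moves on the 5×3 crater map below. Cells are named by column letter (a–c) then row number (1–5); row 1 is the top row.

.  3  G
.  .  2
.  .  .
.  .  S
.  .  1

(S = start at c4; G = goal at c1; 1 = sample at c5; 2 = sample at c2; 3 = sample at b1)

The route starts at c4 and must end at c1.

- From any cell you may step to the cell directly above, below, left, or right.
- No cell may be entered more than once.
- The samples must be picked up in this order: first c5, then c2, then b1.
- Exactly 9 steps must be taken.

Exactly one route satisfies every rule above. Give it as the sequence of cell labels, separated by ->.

The waypoints must appear in the order c5, c2, b1, with no cell reused.
Route from c4: down 1 to c5, left 1 to b5, up 2 to b3, right 1 to c3, up 1 to c2, left 1 to b2, up 1 to b1, right 1 to c1 — 9 moves in all.
Check: order respected (1 at step 1, 2 at step 6, 3 at step 8); 9 moves as required.

c4 -> c5 -> b5 -> b4 -> b3 -> c3 -> c2 -> b2 -> b1 -> c1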